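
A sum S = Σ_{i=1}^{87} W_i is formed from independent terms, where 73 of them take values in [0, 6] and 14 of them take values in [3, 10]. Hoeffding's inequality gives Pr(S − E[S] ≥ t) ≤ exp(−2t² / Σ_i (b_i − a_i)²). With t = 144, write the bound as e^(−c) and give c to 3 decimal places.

Σ(b_i − a_i)² = 73·6² + 14·7² = 3314.
c = 2t² / 3314 = 2·144² / 3314 = 12.5142.

12.514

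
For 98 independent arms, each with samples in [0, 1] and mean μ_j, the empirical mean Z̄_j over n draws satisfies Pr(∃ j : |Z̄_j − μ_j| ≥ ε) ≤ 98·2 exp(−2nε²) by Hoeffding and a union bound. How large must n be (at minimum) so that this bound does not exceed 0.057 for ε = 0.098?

Need 2·98·exp(−2nε²) ≤ 0.057, i.e. exp(−2nε²) ≤ 0.057/196.
So 2nε² ≥ ln(196/0.057) = 8.142819.
Hence n ≥ 8.142819/(2·0.098²) = 423.929.
The smallest integer n is 424.

424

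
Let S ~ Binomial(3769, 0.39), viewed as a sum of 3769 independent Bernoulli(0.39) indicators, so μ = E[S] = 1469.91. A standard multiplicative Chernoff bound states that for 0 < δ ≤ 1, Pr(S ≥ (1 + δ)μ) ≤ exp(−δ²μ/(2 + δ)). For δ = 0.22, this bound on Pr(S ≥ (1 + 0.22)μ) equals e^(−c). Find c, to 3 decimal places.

c = δ²μ/(2 + δ) = 0.22²·1469.91/(2 + 0.22) = 32.0467.

32.047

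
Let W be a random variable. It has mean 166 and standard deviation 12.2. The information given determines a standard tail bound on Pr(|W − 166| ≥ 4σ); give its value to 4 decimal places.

Mean and variance are known, so Chebyshev's inequality applies.
Chebyshev: Pr(|W − μ| ≥ t) ≤ Var(W)/t².
Var(W) = σ² = 12.2² = 148.84.
t = 4·12.2 = 48.8.
Bound = 148.84 / 2381.44 = 0.0625.

0.0625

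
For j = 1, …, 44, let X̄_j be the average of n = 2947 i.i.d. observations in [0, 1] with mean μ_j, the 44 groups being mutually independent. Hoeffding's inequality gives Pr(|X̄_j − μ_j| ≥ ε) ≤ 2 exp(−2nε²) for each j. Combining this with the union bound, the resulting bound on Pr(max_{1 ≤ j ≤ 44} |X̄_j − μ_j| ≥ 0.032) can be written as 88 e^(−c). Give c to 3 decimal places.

Union bound over the 44 events: Pr(max_{1 ≤ j ≤ 44} |X̄_j − μ_j| ≥ 0.032) ≤ 44·2·exp(−2nε²) = 88 exp(−2·2947·0.032²).
So c = 2·2947·0.032² = 6.0355.

6.035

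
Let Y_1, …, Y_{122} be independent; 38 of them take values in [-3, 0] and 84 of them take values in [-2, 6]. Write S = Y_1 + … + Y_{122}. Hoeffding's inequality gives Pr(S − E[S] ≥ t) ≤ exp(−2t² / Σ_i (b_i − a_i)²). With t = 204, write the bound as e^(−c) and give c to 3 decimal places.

14.556

Σ(b_i − a_i)² = 38·3² + 84·8² = 5718.
c = 2t² / 5718 = 2·204² / 5718 = 14.5561.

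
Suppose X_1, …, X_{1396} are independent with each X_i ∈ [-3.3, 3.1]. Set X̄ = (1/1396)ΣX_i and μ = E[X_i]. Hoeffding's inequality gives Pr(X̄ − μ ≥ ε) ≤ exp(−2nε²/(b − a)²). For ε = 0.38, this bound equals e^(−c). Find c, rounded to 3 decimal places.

c = 2nε²/(b − a)² = 2·1396·0.38² / 6.4² = 9.8429.

9.843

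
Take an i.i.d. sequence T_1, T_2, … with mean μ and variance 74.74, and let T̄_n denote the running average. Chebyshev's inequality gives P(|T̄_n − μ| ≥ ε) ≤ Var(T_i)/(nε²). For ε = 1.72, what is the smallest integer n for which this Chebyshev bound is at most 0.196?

129

Require 74.74/(n·1.72²) ≤ 0.196, i.e. n ≥ 74.74/(0.196·1.72²) = 128.896.
The smallest integer n is 129.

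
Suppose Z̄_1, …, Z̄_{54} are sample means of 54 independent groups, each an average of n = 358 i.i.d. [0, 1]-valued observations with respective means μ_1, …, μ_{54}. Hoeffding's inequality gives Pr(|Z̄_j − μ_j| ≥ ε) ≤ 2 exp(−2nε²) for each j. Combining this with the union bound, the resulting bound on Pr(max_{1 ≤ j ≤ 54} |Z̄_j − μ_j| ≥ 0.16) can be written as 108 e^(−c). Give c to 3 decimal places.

Union bound over the 54 events: Pr(max_{1 ≤ j ≤ 54} |Z̄_j − μ_j| ≥ 0.16) ≤ 54·2·exp(−2nε²) = 108 exp(−2·358·0.16²).
So c = 2·358·0.16² = 18.3296.

18.330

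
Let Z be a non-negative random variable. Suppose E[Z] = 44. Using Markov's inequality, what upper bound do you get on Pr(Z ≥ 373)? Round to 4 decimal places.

Markov's inequality: for a non-negative random variable, Pr(Z ≥ a) ≤ E[Z]/a.
Here E[Z] = 44 and a = 373, so the bound is 44/373 = 0.1180.

0.1180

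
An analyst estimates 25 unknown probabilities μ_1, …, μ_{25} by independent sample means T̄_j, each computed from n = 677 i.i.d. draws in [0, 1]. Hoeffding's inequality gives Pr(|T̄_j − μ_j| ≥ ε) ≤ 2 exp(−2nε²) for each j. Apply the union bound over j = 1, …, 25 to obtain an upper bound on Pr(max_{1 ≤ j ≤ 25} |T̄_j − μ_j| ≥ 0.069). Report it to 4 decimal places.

Per-experiment Hoeffding bound: 2·exp(−2·677·0.069²) = 2·exp(−6.44639) = 0.0031725.
Union bound over 25 events: 25·0.0031725 = 0.07931.

0.0793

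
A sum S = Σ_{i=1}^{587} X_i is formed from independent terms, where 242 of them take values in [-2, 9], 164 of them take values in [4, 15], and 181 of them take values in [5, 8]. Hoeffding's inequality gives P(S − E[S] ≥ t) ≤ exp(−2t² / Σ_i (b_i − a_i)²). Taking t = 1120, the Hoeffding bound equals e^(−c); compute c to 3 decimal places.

Σ(b_i − a_i)² = 242·11² + 164·11² + 181·3² = 50755.
c = 2t² / 50755 = 2·1120² / 50755 = 49.4296.

49.430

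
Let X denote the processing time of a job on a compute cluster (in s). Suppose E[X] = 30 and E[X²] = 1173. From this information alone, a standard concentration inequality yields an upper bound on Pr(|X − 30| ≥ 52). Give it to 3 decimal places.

The first two moments determine the variance, so Chebyshev's inequality is the sharpest standard bound available.
Var(X) = E[X²] − (E[X])² = 1173 − 900 = 273.
Chebyshev's inequality: Pr(|X − μ| ≥ t) ≤ Var(X)/t² = 273/2704 = 0.1010.

0.101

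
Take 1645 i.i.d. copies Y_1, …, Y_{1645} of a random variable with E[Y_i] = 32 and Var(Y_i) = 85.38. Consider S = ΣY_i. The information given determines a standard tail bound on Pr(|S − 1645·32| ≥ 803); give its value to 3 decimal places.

With mean and variance of each term known, Chebyshev's inequality bounds the deviation of the sum (or sample mean).
Var(S) = n·Var(Y_i) = 1645·85.38 = 140450.1.
Chebyshev: Pr(|S − 1645·32| ≥ 803) ≤ Var(S)/803² = 140450.1/644809 = 0.2178.

0.218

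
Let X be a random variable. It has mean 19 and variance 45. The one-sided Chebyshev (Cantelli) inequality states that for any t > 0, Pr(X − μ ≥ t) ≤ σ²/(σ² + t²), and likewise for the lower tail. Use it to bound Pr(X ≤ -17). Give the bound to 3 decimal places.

Here σ² = 45 and t = 36, so σ² + t² = 1341.
Cantelli's bound: 45/1341 = 0.0336.

0.034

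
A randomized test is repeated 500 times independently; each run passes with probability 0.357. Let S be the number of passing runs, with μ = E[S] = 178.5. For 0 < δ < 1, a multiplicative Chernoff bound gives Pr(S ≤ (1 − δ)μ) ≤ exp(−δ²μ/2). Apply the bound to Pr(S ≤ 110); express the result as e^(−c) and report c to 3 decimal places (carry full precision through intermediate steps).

Write 110 = (1 − δ)μ, so δ = 1 − 110/178.5 = 0.3837535…
Then the exponent is δ²μ/2 = (μ − 110)²/(2μ) = 13.143557.

13.144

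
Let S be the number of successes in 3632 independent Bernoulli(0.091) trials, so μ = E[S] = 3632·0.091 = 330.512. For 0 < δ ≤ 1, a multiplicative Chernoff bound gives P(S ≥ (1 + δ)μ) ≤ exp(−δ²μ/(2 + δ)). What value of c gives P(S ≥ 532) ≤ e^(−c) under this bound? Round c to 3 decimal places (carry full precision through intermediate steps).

Write 532 = (1 + δ)μ, so δ = 532/330.512 − 1 = 0.6096239…
Then the exponent is δ²μ/(2 + δ) = (532 − μ)² / (μ·(2 + δ)) = 47.068811.

47.069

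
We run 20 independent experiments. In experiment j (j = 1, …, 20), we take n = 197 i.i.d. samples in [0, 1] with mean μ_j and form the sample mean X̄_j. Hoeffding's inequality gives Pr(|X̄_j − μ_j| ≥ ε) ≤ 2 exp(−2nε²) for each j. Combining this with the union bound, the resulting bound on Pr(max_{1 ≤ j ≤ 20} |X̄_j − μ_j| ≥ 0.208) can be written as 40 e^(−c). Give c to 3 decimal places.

Union bound over the 20 events: Pr(max_{1 ≤ j ≤ 20} |X̄_j − μ_j| ≥ 0.208) ≤ 20·2·exp(−2nε²) = 40 exp(−2·197·0.208²).
So c = 2·197·0.208² = 17.0460.

17.046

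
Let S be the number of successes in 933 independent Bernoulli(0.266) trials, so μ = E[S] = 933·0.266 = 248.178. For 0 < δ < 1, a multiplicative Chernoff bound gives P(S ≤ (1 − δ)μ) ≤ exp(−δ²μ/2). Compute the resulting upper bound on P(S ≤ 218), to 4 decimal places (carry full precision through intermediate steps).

0.1596

Write 218 = (1 − δ)μ, so δ = 1 − 218/248.178 = 0.1215982…
Then the exponent is δ²μ/2 = (μ − 218)²/(2μ) = 1.834795.
Bound = exp(−1.834795) = 0.15965.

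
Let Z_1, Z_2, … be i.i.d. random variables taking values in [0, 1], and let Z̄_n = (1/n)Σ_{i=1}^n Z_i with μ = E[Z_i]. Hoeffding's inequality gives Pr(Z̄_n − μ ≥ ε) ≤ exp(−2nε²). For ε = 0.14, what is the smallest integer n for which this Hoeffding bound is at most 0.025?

95

Require exp(−2nε²) ≤ 0.025, i.e. 2nε² ≥ ln(1/0.025) = 3.688879.
So n ≥ 3.688879 / (2·0.14²) = 94.104.
The smallest integer n is 95.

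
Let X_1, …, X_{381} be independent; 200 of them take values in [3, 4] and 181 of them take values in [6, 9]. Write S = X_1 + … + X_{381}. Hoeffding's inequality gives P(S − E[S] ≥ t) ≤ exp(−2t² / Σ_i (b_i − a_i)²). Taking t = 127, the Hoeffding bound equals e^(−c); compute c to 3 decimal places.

17.637

Σ(b_i − a_i)² = 200·1² + 181·3² = 1829.
c = 2t² / 1829 = 2·127² / 1829 = 17.6370.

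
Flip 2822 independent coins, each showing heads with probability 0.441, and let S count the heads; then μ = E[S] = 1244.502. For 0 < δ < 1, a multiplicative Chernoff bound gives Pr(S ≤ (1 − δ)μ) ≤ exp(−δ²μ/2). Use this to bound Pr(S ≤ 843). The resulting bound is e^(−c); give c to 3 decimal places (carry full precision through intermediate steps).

64.766

Write 843 = (1 − δ)μ, so δ = 1 − 843/1244.502 = 0.3226206…
Then the exponent is δ²μ/2 = (μ − 843)²/(2μ) = 64.766411.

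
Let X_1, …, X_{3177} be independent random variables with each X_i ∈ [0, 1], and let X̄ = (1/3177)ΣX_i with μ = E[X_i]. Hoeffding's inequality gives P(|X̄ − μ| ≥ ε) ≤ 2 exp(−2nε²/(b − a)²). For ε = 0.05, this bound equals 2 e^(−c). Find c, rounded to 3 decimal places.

c = 2nε²/(b − a)² = 2·3177·0.05² / 1² = 15.8850.

15.885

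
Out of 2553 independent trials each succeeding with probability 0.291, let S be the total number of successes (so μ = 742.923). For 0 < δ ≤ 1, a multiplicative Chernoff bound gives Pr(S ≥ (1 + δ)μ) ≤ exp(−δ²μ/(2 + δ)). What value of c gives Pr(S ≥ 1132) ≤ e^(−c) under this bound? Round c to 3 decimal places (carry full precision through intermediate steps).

Write 1132 = (1 + δ)μ, so δ = 1132/742.923 − 1 = 0.5237111…
Then the exponent is δ²μ/(2 + δ) = (1132 − μ)² / (μ·(2 + δ)) = 80.739802.

80.740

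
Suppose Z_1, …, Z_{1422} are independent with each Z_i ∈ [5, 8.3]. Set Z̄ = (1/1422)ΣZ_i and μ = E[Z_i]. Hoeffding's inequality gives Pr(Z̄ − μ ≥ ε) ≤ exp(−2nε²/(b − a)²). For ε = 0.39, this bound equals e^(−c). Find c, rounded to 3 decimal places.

39.722

c = 2nε²/(b − a)² = 2·1422·0.39² / 3.3² = 39.7220.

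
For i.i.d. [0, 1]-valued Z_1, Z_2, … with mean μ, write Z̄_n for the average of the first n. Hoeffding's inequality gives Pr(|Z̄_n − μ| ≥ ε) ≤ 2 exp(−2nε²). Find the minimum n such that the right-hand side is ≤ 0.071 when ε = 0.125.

Require 2·exp(−2nε²) ≤ 0.071, i.e. 2nε² ≥ ln(2/0.071) = 3.338223.
So n ≥ 3.338223 / (2·0.125²) = 106.823.
The smallest integer n is 107.

107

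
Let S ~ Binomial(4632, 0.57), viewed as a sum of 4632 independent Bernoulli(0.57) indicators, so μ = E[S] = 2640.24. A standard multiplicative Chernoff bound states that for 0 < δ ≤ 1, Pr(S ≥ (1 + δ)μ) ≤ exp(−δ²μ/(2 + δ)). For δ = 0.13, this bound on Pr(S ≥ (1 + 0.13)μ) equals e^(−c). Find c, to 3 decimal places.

c = δ²μ/(2 + δ) = 0.13²·2640.24/(2 + 0.13) = 20.9484.

20.948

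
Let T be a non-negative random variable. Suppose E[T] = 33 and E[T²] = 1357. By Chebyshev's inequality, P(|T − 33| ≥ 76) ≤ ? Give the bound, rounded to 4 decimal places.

0.0464

Var(T) = E[T²] − (E[T])² = 1357 − 1089 = 268.
Chebyshev's inequality: P(|T − μ| ≥ t) ≤ Var(T)/t² = 268/5776 = 0.0464.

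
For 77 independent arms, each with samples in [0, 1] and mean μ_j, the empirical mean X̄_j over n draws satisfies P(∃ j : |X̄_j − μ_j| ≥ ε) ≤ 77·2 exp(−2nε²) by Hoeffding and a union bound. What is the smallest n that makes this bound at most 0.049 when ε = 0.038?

Need 2·77·exp(−2nε²) ≤ 0.049, i.e. exp(−2nε²) ≤ 0.049/154.
So 2nε² ≥ ln(154/0.049) = 8.052888.
Hence n ≥ 8.052888/(2·0.038²) = 2788.396.
The smallest integer n is 2789.

2789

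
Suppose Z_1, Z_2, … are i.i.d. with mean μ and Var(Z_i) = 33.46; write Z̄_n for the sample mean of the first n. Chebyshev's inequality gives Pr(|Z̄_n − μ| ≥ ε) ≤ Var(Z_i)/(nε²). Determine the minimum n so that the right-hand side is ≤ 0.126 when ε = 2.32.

Require 33.46/(n·2.32²) ≤ 0.126, i.e. n ≥ 33.46/(0.126·2.32²) = 49.338.
The smallest integer n is 50.

50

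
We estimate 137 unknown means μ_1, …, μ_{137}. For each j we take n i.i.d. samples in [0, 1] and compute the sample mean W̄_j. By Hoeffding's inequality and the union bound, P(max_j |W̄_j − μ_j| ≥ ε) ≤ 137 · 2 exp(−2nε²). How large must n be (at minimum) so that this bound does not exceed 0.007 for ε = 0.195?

140

Need 2·137·exp(−2nε²) ≤ 0.007, i.e. exp(−2nε²) ≤ 0.007/274.
So 2nε² ≥ ln(274/0.007) = 10.574973.
Hence n ≥ 10.574973/(2·0.195²) = 139.053.
The smallest integer n is 140.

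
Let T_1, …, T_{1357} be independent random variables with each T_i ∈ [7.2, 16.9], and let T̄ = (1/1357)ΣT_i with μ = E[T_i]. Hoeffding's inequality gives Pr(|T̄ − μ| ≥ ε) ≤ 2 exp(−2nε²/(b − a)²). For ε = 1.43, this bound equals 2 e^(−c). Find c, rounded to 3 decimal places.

c = 2nε²/(b − a)² = 2·1357·1.43² / 9.7² = 58.9846.

58.985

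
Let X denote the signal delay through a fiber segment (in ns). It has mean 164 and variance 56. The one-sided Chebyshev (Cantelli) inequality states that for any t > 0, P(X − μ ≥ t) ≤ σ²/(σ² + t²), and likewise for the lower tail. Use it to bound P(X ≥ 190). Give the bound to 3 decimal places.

Here σ² = 56 and t = 26, so σ² + t² = 732.
Cantelli's bound: 56/732 = 0.0765.

0.077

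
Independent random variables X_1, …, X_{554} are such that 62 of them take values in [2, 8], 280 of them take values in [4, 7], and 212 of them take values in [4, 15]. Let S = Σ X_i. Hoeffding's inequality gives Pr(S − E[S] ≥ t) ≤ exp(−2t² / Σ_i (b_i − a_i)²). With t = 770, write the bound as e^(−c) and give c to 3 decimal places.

Σ(b_i − a_i)² = 62·6² + 280·3² + 212·11² = 30404.
c = 2t² / 30404 = 2·770² / 30404 = 39.0014.

39.001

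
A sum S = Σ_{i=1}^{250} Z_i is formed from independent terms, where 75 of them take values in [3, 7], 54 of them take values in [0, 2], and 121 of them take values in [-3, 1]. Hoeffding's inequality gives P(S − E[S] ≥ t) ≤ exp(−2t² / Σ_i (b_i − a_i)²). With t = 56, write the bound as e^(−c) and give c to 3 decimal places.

1.871

Σ(b_i − a_i)² = 75·4² + 54·2² + 121·4² = 3352.
c = 2t² / 3352 = 2·56² / 3352 = 1.8711.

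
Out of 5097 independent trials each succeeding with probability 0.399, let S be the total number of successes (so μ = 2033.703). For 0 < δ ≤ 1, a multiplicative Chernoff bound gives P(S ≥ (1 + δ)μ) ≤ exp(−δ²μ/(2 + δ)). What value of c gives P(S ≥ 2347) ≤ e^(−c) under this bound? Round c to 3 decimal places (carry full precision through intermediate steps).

22.406

Write 2347 = (1 + δ)μ, so δ = 2347/2033.703 − 1 = 0.1540525…
Then the exponent is δ²μ/(2 + δ) = (2347 − μ)² / (μ·(2 + δ)) = 22.406223.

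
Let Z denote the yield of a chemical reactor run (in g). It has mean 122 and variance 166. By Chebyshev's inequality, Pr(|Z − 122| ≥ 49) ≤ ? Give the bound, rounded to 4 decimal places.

Chebyshev: Pr(|Z − μ| ≥ t) ≤ Var(Z)/t².
Bound = 166 / 2401 = 0.0691.

0.0691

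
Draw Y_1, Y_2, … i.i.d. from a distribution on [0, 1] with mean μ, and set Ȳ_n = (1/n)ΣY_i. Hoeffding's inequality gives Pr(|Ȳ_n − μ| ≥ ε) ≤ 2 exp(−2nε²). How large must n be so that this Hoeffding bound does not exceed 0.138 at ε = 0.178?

43

Require 2·exp(−2nε²) ≤ 0.138, i.e. 2nε² ≥ ln(2/0.138) = 2.673649.
So n ≥ 2.673649 / (2·0.178²) = 42.192.
The smallest integer n is 43.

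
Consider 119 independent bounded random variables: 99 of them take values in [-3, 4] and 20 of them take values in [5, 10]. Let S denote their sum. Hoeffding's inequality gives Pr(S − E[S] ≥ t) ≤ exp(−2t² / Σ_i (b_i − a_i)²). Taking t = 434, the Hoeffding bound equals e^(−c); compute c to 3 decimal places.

70.400

Σ(b_i − a_i)² = 99·7² + 20·5² = 5351.
c = 2t² / 5351 = 2·434² / 5351 = 70.4003.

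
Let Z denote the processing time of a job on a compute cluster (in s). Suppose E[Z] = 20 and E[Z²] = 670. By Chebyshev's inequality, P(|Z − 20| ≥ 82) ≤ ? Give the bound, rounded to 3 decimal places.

Var(Z) = E[Z²] − (E[Z])² = 670 − 400 = 270.
Chebyshev's inequality: P(|Z − μ| ≥ t) ≤ Var(Z)/t² = 270/6724 = 0.0402.

0.040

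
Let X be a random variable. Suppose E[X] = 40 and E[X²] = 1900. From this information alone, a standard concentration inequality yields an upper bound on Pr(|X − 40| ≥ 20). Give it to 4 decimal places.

The first two moments determine the variance, so Chebyshev's inequality is the sharpest standard bound available.
Var(X) = E[X²] − (E[X])² = 1900 − 1600 = 300.
Chebyshev's inequality: Pr(|X − μ| ≥ t) ≤ Var(X)/t² = 300/400 = 0.7500.

0.7500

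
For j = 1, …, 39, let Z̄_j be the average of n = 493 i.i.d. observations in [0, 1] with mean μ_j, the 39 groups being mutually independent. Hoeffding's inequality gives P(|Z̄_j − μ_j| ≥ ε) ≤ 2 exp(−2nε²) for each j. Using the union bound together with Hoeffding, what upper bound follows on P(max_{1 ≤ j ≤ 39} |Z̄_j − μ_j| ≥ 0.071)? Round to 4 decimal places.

0.5413

Per-experiment Hoeffding bound: 2·exp(−2·493·0.071²) = 2·exp(−4.97043) = 0.01388.
Union bound over 39 events: 39·0.01388 = 0.54133.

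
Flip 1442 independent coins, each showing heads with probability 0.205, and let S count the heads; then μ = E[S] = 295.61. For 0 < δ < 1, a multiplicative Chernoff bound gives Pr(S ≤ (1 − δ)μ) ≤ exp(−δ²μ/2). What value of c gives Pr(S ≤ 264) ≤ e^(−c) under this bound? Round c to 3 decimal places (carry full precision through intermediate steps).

1.690

Write 264 = (1 − δ)μ, so δ = 1 − 264/295.61 = 0.1069314…
Then the exponent is δ²μ/2 = (μ − 264)²/(2μ) = 1.690051.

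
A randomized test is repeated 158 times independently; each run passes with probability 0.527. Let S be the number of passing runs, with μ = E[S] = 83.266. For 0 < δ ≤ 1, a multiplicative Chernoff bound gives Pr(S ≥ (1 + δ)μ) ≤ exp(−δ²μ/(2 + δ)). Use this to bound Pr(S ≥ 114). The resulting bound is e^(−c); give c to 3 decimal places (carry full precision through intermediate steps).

4.788

Write 114 = (1 + δ)μ, so δ = 114/83.266 − 1 = 0.3691062…
Then the exponent is δ²μ/(2 + δ) = (114 − μ)² / (μ·(2 + δ)) = 4.788351.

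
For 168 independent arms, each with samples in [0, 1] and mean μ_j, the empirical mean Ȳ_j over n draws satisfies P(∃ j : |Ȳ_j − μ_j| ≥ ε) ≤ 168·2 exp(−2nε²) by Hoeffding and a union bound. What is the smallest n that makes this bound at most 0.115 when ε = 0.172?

Need 2·168·exp(−2nε²) ≤ 0.115, i.e. exp(−2nε²) ≤ 0.115/336.
So 2nε² ≥ ln(336/0.115) = 7.979934.
Hence n ≥ 7.979934/(2·0.172²) = 134.869.
The smallest integer n is 135.

135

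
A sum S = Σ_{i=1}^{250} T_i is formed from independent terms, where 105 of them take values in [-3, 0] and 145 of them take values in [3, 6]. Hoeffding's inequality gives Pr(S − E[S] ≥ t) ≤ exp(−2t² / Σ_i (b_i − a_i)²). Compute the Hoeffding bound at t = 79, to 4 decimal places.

Σ(b_i − a_i)² = 105·3² + 145·3² = 2250.
Exponent = 2·79² / 2250 = 5.54756.
Bound = exp(−5.54756) = 0.00390.

0.0039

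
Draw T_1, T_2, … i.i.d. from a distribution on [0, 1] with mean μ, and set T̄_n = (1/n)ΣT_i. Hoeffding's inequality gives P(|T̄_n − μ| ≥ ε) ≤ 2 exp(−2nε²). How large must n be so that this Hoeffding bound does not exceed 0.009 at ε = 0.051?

1039

Require 2·exp(−2nε²) ≤ 0.009, i.e. 2nε² ≥ ln(2/0.009) = 5.403678.
So n ≥ 5.403678 / (2·0.051²) = 1038.769.
The smallest integer n is 1039.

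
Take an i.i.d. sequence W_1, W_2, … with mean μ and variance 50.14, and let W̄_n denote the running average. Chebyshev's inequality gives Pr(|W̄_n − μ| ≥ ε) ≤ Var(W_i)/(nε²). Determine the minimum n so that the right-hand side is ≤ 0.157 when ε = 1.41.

Require 50.14/(n·1.41²) ≤ 0.157, i.e. n ≥ 50.14/(0.157·1.41²) = 160.637.
The smallest integer n is 161.

161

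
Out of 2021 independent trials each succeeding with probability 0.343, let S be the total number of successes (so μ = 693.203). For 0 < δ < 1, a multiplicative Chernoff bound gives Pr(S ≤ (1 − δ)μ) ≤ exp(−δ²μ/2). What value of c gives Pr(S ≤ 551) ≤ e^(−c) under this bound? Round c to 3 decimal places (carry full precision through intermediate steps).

14.586

Write 551 = (1 − δ)μ, so δ = 1 − 551/693.203 = 0.205139…
Then the exponent is δ²μ/2 = (μ − 551)²/(2μ) = 14.585694.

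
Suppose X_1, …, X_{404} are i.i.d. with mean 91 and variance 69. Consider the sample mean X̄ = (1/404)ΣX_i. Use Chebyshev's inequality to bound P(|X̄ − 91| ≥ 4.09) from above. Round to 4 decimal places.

Var(X̄) = Var(X_i)/n = 69/404 = 0.17079.
Chebyshev: P(|X̄ − 91| ≥ 4.09) ≤ Var(X̄)/(4.09)² = 69/(404·4.09²) = 0.0102.

0.0102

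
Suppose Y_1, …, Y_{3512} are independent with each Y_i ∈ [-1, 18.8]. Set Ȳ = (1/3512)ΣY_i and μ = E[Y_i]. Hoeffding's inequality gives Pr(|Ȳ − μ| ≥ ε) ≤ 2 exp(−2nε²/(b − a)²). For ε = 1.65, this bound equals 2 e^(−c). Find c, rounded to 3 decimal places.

c = 2nε²/(b − a)² = 2·3512·1.65² / 19.8² = 48.7778.

48.778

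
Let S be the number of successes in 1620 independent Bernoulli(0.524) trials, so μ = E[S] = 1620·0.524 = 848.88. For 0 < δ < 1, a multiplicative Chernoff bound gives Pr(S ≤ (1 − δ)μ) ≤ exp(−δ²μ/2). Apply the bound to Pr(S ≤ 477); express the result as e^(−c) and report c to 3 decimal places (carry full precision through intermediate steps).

81.457

Write 477 = (1 − δ)μ, so δ = 1 − 477/848.88 = 0.4380831…
Then the exponent is δ²μ/2 = (μ − 477)²/(2μ) = 81.457176.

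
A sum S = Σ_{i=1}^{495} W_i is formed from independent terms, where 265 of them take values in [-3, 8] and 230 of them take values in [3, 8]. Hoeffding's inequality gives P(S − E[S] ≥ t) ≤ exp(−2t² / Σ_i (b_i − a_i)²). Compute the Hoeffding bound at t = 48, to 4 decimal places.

0.8853

Σ(b_i − a_i)² = 265·11² + 230·5² = 37815.
Exponent = 2·48² / 37815 = 0.12186.
Bound = exp(−0.12186) = 0.88528.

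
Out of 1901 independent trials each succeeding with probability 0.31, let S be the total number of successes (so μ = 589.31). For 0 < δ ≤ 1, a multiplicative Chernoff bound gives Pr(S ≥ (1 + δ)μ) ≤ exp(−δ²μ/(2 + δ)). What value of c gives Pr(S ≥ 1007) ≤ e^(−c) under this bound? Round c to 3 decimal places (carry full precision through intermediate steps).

Write 1007 = (1 + δ)μ, so δ = 1007/589.31 − 1 = 0.7087781…
Then the exponent is δ²μ/(2 + δ) = (1007 − μ)² / (μ·(2 + δ)) = 109.292641.

109.293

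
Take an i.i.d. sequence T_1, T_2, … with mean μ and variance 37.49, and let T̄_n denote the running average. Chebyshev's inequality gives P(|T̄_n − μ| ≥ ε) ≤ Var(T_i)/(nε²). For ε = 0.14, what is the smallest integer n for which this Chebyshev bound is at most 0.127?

15062

Require 37.49/(n·0.14²) ≤ 0.127, i.e. n ≥ 37.49/(0.127·0.14²) = 15061.064.
The smallest integer n is 15062.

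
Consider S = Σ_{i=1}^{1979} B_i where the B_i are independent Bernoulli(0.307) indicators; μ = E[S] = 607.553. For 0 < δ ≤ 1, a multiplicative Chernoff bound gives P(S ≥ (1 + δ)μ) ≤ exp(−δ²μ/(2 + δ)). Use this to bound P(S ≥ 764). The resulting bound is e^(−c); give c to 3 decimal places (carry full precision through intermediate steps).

17.845

Write 764 = (1 + δ)μ, so δ = 764/607.553 − 1 = 0.2575035…
Then the exponent is δ²μ/(2 + δ) = (764 − μ)² / (μ·(2 + δ)) = 17.845219.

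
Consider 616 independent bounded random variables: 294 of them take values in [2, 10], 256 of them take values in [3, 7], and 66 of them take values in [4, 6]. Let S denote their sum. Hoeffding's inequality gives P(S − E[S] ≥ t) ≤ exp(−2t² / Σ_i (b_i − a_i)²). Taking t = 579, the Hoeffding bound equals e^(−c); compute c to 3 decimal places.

28.930

Σ(b_i − a_i)² = 294·8² + 256·4² + 66·2² = 23176.
c = 2t² / 23176 = 2·579² / 23176 = 28.9300.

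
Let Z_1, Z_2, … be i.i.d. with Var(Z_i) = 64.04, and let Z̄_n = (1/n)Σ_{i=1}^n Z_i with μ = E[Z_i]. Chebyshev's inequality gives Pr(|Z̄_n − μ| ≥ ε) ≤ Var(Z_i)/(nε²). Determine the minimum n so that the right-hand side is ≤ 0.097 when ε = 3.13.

Require 64.04/(n·3.13²) ≤ 0.097, i.e. n ≥ 64.04/(0.097·3.13²) = 67.389.
The smallest integer n is 68.

68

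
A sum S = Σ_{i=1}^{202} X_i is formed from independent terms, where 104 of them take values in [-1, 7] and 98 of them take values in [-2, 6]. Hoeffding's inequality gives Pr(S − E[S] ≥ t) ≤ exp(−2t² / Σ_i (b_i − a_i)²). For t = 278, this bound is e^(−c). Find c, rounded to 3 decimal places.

Σ(b_i − a_i)² = 104·8² + 98·8² = 12928.
c = 2t² / 12928 = 2·278² / 12928 = 11.9561.

11.956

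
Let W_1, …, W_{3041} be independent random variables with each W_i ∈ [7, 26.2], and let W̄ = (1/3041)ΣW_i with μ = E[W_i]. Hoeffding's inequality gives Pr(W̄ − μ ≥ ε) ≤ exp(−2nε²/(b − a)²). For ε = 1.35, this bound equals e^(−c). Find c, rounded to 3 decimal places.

30.068

c = 2nε²/(b − a)² = 2·3041·1.35² / 19.2² = 30.0685.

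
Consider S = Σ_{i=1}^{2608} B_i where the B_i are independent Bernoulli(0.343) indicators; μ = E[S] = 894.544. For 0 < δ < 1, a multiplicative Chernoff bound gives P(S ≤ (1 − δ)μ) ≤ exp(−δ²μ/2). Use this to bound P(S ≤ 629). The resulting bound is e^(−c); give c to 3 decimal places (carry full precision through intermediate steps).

39.413

Write 629 = (1 − δ)μ, so δ = 1 − 629/894.544 = 0.2968485…
Then the exponent is δ²μ/2 = (μ − 629)²/(2μ) = 39.413162.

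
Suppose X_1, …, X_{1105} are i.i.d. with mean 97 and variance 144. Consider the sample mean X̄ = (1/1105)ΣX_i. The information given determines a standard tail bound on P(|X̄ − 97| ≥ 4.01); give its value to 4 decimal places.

0.0081

With mean and variance of each term known, Chebyshev's inequality bounds the deviation of the sum (or sample mean).
Var(X̄) = Var(X_i)/n = 144/1105 = 0.13032.
Chebyshev: P(|X̄ − 97| ≥ 4.01) ≤ Var(X̄)/(4.01)² = 144/(1105·4.01²) = 0.0081.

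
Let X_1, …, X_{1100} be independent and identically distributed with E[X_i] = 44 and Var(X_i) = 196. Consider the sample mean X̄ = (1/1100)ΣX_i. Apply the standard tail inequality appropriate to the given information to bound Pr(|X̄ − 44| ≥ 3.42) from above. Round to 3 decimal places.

With mean and variance of each term known, Chebyshev's inequality bounds the deviation of the sum (or sample mean).
Var(X̄) = Var(X_i)/n = 196/1100 = 0.17818.
Chebyshev: Pr(|X̄ − 44| ≥ 3.42) ≤ Var(X̄)/(3.42)² = 196/(1100·3.42²) = 0.0152.

0.015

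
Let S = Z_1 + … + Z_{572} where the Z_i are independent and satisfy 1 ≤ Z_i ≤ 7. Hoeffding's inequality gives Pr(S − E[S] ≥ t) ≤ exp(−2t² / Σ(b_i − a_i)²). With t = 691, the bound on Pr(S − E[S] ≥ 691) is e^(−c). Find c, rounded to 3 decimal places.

Σ(b_i − a_i)² = 572·(6)² = 20592.
c = 2t²/20592 = 2·691²/20592 = 46.3754.

46.375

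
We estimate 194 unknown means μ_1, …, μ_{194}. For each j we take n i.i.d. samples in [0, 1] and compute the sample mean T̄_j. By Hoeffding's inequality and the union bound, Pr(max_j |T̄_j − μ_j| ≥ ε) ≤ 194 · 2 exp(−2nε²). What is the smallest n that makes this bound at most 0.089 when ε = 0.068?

907

Need 2·194·exp(−2nε²) ≤ 0.089, i.e. exp(−2nε²) ≤ 0.089/388.
So 2nε² ≥ ln(388/0.089) = 8.380124.
Hence n ≥ 8.380124/(2·0.068²) = 906.155.
The smallest integer n is 907.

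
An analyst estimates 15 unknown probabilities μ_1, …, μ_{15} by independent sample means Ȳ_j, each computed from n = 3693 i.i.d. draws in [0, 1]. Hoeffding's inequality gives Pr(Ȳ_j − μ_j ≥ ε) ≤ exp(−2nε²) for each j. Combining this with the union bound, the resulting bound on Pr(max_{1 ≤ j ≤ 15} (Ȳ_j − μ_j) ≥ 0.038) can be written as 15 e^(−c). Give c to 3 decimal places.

Union bound over the 15 events: Pr(max_{1 ≤ j ≤ 15} (Ȳ_j − μ_j) ≥ 0.038) ≤ 15·exp(−2nε²) = 15 exp(−2·3693·0.038²).
So c = 2·3693·0.038² = 10.6654.

10.665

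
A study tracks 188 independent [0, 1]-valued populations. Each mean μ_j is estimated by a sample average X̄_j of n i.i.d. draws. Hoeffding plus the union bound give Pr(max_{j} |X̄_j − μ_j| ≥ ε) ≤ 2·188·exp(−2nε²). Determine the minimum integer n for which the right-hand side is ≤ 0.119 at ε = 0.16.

158

Need 2·188·exp(−2nε²) ≤ 0.119, i.e. exp(−2nε²) ≤ 0.119/376.
So 2nε² ≥ ln(376/0.119) = 8.058221.
Hence n ≥ 8.058221/(2·0.16²) = 157.387.
The smallest integer n is 158.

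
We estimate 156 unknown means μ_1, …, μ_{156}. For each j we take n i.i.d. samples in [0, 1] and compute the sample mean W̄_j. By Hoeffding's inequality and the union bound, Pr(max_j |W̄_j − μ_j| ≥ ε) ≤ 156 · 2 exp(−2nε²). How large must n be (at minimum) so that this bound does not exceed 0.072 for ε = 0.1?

419

Need 2·156·exp(−2nε²) ≤ 0.072, i.e. exp(−2nε²) ≤ 0.072/312.
So 2nε² ≥ ln(312/0.072) = 8.374092.
Hence n ≥ 8.374092/(2·0.1²) = 418.705.
The smallest integer n is 419.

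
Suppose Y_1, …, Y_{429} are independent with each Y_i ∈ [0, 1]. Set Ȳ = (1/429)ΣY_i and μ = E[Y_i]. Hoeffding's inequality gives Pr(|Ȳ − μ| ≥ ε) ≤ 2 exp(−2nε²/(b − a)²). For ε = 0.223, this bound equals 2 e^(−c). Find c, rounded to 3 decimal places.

42.667

c = 2nε²/(b − a)² = 2·429·0.223² / 1² = 42.6675.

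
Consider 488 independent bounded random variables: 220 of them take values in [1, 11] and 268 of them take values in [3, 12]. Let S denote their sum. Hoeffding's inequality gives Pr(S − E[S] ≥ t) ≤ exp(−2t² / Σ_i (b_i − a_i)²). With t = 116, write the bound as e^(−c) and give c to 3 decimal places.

0.616

Σ(b_i − a_i)² = 220·10² + 268·9² = 43708.
c = 2t² / 43708 = 2·116² / 43708 = 0.6157.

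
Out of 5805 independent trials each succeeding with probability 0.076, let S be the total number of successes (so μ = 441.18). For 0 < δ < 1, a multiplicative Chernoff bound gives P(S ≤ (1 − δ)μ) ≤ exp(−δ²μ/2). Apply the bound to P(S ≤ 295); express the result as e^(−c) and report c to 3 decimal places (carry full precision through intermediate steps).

24.218

Write 295 = (1 − δ)μ, so δ = 1 − 295/441.18 = 0.3313387…
Then the exponent is δ²μ/2 = (μ − 295)²/(2μ) = 24.217544.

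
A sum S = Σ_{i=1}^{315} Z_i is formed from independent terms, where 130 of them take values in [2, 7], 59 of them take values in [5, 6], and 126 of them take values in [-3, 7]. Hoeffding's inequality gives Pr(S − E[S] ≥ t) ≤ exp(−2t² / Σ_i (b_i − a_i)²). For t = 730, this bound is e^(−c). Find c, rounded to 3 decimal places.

66.994

Σ(b_i − a_i)² = 130·5² + 59·1² + 126·10² = 15909.
c = 2t² / 15909 = 2·730² / 15909 = 66.9935.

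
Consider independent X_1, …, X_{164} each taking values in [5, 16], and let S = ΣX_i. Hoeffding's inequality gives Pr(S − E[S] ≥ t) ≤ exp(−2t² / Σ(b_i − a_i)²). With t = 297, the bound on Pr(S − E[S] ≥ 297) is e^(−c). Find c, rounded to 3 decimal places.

Σ(b_i − a_i)² = 164·(11)² = 19844.
c = 2t²/19844 = 2·297²/19844 = 8.8902.

8.890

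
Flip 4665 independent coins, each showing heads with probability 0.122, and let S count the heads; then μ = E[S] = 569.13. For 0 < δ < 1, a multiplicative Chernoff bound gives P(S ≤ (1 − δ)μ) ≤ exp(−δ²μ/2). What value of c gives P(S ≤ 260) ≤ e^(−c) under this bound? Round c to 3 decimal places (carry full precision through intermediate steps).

Write 260 = (1 − δ)μ, so δ = 1 − 260/569.13 = 0.5431624…
Then the exponent is δ²μ/2 = (μ − 260)²/(2μ) = 83.953892.

83.954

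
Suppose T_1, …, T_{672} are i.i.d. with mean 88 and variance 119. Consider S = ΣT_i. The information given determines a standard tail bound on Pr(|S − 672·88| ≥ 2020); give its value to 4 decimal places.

With mean and variance of each term known, Chebyshev's inequality bounds the deviation of the sum (or sample mean).
Var(S) = n·Var(T_i) = 672·119 = 79968.
Chebyshev: Pr(|S − 672·88| ≥ 2020) ≤ Var(S)/2020² = 79968/4080400 = 0.0196.

0.0196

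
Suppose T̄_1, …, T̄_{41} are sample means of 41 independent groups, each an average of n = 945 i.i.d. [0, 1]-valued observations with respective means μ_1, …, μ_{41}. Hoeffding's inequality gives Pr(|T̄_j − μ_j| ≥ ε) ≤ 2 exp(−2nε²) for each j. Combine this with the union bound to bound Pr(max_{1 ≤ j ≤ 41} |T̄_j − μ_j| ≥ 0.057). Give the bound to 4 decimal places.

0.1766

Per-experiment Hoeffding bound: 2·exp(−2·945·0.057²) = 2·exp(−6.14061) = 0.0043072.
Union bound over 41 events: 41·0.0043072 = 0.17660.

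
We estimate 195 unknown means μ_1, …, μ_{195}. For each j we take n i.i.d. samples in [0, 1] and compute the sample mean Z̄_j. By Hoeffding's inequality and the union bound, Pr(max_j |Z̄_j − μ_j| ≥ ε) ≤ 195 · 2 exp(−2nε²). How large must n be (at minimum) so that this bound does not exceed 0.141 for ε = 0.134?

Need 2·195·exp(−2nε²) ≤ 0.141, i.e. exp(−2nε²) ≤ 0.141/390.
So 2nε² ≥ ln(390/0.141) = 7.925142.
Hence n ≥ 7.925142/(2·0.134²) = 220.682.
The smallest integer n is 221.

221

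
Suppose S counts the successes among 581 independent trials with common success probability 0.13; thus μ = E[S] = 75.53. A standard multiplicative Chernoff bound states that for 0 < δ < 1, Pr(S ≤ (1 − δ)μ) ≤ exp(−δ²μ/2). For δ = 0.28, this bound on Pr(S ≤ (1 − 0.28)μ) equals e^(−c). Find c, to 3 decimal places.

c = δ²μ/2 = 0.28²·75.53/2 = 2.9608.

2.961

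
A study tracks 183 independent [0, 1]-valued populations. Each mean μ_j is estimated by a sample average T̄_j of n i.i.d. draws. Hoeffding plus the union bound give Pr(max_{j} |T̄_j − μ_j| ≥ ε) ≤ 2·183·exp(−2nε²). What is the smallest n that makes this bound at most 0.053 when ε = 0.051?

1700

Need 2·183·exp(−2nε²) ≤ 0.053, i.e. exp(−2nε²) ≤ 0.053/366.
So 2nε² ≥ ln(366/0.053) = 8.840097.
Hence n ≥ 8.840097/(2·0.051²) = 1699.365.
The smallest integer n is 1700.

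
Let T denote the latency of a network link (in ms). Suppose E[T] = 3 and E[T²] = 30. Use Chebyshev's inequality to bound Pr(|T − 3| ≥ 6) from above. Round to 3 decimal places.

0.583

Var(T) = E[T²] − (E[T])² = 30 − 9 = 21.
Chebyshev's inequality: Pr(|T − μ| ≥ t) ≤ Var(T)/t² = 21/36 = 0.5833.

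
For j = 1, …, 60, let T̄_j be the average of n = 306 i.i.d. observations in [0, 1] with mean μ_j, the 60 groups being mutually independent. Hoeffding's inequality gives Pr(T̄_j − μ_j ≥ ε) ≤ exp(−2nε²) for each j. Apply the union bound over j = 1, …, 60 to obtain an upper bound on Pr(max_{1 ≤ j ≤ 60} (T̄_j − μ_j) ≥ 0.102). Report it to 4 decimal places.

0.1030

Per-experiment Hoeffding bound: exp(−2·306·0.102²) = exp(−6.36725) = 0.0017169.
Union bound over 60 events: 60·0.0017169 = 0.10301.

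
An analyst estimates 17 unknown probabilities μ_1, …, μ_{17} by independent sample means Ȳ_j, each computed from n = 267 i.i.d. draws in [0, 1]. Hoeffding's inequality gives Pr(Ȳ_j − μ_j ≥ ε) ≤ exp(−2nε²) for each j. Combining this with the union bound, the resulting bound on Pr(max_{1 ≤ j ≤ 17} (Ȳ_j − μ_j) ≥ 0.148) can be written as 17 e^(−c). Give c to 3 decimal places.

11.697

Union bound over the 17 events: Pr(max_{1 ≤ j ≤ 17} (Ȳ_j − μ_j) ≥ 0.148) ≤ 17·exp(−2nε²) = 17 exp(−2·267·0.148²).
So c = 2·267·0.148² = 11.6967.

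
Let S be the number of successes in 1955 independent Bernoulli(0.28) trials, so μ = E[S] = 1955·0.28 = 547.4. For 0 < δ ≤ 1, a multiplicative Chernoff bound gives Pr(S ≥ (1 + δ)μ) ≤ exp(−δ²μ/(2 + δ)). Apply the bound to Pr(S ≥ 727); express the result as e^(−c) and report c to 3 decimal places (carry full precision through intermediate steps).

25.311

Write 727 = (1 + δ)μ, so δ = 727/547.4 − 1 = 0.3280965…
Then the exponent is δ²μ/(2 + δ) = (727 − μ)² / (μ·(2 + δ)) = 25.310860.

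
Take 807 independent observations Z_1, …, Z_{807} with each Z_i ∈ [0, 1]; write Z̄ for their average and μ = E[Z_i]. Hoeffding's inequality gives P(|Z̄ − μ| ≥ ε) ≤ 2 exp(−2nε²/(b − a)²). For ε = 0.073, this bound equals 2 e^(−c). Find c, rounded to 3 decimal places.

8.601

c = 2nε²/(b − a)² = 2·807·0.073² / 1² = 8.6010.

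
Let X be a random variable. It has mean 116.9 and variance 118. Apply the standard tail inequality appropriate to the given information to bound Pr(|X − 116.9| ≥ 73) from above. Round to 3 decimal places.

Mean and variance are known, so Chebyshev's inequality applies.
Chebyshev: Pr(|X − μ| ≥ t) ≤ Var(X)/t².
Bound = 118 / 5329 = 0.0221.

0.022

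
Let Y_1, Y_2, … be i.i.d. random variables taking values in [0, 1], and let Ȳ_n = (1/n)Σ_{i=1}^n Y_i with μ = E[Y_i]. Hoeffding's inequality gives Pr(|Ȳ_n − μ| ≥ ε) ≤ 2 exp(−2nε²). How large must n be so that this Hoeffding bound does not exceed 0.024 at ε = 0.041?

1316

Require 2·exp(−2nε²) ≤ 0.024, i.e. 2nε² ≥ ln(2/0.024) = 4.422849.
So n ≥ 4.422849 / (2·0.041²) = 1315.541.
The smallest integer n is 1316.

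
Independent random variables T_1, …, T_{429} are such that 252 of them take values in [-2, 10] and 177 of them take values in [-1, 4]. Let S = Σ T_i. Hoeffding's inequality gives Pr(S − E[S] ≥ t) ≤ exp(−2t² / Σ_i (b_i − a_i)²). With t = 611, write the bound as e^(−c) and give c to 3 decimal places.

18.339

Σ(b_i − a_i)² = 252·12² + 177·5² = 40713.
c = 2t² / 40713 = 2·611² / 40713 = 18.3392.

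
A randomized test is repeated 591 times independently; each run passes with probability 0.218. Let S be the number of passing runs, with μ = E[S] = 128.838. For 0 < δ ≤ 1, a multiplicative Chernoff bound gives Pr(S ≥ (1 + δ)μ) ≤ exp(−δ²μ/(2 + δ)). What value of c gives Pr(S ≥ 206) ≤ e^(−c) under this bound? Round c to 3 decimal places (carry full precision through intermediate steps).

17.782

Write 206 = (1 + δ)μ, so δ = 206/128.838 − 1 = 0.5989072…
Then the exponent is δ²μ/(2 + δ) = (206 − μ)² / (μ·(2 + δ)) = 17.781656.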